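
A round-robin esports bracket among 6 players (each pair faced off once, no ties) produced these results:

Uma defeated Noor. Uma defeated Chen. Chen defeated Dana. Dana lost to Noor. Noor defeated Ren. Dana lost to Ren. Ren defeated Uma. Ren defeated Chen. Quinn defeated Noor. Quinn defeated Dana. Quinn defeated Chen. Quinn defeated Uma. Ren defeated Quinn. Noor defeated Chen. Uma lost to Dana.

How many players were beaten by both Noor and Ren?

Noor beat: Chen, Ren, Dana.
Ren beat: Uma, Quinn, Chen, Dana.
Both beat: Chen, Dana — 2.

2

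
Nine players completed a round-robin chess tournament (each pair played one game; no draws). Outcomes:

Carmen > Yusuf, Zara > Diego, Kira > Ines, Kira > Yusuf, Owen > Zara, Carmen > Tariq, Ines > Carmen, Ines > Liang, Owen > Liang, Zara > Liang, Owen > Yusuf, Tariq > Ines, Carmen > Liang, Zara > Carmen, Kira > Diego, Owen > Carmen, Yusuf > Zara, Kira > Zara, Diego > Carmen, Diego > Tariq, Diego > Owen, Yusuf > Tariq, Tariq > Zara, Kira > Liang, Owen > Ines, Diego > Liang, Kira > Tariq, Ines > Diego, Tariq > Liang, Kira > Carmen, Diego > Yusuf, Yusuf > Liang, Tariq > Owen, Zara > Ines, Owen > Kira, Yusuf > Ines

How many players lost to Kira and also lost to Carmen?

3

Kira beat: Zara, Ines, Tariq, Carmen, Liang, Yusuf, Diego.
Carmen beat: Tariq, Liang, Yusuf.
Both beat: Tariq, Liang, Yusuf — 3.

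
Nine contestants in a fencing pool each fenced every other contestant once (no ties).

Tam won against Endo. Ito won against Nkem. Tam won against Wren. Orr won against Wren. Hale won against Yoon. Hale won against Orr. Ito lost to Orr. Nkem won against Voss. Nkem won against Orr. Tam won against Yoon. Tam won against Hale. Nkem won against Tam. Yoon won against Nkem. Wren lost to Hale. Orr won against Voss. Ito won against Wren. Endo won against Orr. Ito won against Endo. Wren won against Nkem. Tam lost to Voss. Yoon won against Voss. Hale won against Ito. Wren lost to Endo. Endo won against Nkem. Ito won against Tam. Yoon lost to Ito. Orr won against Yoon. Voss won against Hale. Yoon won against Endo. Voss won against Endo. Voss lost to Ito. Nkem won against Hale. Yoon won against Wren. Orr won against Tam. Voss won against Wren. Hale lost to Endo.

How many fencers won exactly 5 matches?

Win totals: Ito 6, Voss 4, Hale 4, Tam 4, Yoon 4, Orr 5, Wren 1, Nkem 4, Endo 4.
Exactly 5: Orr — 1 fencer.

1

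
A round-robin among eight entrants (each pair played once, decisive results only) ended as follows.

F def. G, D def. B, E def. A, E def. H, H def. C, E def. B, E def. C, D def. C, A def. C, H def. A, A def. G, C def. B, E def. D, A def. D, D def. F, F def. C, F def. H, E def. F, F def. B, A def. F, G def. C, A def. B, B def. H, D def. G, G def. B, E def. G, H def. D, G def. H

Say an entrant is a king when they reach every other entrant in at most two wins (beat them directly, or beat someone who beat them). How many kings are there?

1

A cannot reach E in two steps.
B cannot reach E, F, G in two steps.
C cannot reach A, D, E, F, G in two steps.
D cannot reach A, E in two steps.
E reaches everyone (king).
F cannot reach E in two steps.
G cannot reach E, F in two steps.
H cannot reach E in two steps.
Kings: E — 1.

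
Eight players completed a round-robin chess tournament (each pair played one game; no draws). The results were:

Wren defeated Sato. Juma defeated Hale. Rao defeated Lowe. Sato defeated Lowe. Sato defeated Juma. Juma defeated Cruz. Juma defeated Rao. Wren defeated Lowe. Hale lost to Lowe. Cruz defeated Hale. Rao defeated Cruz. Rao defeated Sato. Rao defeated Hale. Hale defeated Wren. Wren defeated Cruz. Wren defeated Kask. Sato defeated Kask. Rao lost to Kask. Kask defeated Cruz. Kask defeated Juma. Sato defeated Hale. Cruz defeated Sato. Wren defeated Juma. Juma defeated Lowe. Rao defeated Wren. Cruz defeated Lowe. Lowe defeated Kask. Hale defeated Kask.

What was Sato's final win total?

Sato's results: beat Juma, Kask, Hale, Lowe; lost to Wren, Cruz, Rao.
That is 4 wins.

4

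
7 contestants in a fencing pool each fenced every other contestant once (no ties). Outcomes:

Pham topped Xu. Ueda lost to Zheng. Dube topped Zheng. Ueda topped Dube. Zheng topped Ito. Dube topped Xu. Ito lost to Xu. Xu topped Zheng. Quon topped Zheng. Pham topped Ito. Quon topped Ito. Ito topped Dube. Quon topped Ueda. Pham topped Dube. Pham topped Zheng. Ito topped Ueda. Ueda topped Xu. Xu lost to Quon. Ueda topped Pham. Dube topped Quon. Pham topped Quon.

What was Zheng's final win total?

2

Zheng's results: beat Ito, Ueda; lost to Pham, Xu, Quon, Dube.
That is 2 wins.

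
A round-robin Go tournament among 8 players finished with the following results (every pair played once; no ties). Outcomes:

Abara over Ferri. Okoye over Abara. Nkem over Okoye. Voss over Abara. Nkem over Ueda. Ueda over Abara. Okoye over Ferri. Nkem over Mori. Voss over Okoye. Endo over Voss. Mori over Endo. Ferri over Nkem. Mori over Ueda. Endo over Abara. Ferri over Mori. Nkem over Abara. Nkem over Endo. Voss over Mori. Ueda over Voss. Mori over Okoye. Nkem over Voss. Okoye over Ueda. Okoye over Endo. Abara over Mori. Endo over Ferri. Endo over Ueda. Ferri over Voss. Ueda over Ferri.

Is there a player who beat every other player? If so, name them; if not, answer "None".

None

Highest win total is Nkem with 6 (out of 7 possible).
Nkem lost to Ferri, so no player went undefeated.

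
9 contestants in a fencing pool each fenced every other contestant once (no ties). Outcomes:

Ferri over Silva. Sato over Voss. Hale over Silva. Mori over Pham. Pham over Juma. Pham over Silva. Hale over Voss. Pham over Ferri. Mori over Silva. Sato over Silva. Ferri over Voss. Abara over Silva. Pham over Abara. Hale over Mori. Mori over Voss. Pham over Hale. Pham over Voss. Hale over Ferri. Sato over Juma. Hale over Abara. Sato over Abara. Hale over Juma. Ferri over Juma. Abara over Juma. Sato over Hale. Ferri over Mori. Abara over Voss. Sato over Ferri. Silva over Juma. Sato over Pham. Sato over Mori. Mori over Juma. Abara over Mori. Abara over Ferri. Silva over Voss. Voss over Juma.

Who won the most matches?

Sato

Win totals: Abara 5, Pham 6, Sato 8, Voss 1, Ferri 4, Juma 0, Silva 2, Hale 6, Mori 4.
Sato leads with 8 wins (next highest: 6).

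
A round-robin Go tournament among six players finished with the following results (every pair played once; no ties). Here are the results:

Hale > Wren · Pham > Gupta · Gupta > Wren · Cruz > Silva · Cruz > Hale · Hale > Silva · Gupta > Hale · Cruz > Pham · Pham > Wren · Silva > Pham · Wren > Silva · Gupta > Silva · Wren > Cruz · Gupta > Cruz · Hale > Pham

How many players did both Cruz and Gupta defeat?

Cruz beat: Pham, Hale, Silva.
Gupta beat: Hale, Wren, Silva, Cruz.
Both beat: Hale, Silva — 2.

2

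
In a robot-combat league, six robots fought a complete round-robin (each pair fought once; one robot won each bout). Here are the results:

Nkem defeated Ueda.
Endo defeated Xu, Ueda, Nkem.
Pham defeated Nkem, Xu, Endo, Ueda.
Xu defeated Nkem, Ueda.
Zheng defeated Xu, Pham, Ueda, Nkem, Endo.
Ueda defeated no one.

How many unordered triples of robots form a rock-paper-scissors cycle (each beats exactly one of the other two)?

0

Of the C(6,3) = 20 triples, the cyclic ones are: none.
That is 0.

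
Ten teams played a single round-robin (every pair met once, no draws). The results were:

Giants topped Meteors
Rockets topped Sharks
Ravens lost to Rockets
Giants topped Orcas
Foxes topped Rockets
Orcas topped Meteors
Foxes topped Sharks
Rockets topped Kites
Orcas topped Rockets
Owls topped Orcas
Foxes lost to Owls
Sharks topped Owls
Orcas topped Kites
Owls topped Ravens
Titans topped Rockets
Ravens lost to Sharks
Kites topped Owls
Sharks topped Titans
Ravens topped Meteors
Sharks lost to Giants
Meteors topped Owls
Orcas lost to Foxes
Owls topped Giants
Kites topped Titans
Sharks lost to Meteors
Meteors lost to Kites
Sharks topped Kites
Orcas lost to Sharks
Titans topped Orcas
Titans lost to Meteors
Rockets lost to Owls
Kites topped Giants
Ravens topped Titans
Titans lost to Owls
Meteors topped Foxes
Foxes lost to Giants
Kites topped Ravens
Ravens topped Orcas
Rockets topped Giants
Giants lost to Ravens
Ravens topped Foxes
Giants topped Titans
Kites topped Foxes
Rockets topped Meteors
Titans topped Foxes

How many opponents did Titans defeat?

Titans' results: beat Foxes, Orcas, Rockets; lost to Ravens, Sharks, Meteors, Kites, Owls, Giants.
That is 3 wins.

3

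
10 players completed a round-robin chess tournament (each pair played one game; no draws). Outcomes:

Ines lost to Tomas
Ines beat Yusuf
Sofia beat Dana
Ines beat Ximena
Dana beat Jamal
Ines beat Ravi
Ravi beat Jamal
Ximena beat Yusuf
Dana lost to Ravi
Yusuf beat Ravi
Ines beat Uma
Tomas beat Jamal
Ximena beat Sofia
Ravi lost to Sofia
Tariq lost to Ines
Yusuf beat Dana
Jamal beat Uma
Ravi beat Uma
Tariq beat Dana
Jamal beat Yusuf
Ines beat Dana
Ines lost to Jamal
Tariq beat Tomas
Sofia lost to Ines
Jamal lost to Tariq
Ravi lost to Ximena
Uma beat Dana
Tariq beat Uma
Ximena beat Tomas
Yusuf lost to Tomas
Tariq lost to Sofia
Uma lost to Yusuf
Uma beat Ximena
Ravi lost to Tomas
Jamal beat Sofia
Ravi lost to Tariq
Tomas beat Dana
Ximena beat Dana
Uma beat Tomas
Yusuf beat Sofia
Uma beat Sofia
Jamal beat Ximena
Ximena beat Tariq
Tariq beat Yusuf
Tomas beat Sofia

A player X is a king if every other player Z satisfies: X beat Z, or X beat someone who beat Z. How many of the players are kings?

6

Ines reaches everyone (king).
Ximena reaches everyone (king).
Yusuf cannot reach Ines in two steps.
Dana cannot reach Tariq, Ravi, Tomas in two steps.
Tariq reaches everyone (king).
Ravi cannot reach Tariq in two steps.
Jamal reaches everyone (king).
Uma reaches everyone (king).
Tomas reaches everyone (king).
Sofia cannot reach Ines, Ximena in two steps.
Kings: Ines, Ximena, Tariq, Jamal, Uma, Tomas — 6.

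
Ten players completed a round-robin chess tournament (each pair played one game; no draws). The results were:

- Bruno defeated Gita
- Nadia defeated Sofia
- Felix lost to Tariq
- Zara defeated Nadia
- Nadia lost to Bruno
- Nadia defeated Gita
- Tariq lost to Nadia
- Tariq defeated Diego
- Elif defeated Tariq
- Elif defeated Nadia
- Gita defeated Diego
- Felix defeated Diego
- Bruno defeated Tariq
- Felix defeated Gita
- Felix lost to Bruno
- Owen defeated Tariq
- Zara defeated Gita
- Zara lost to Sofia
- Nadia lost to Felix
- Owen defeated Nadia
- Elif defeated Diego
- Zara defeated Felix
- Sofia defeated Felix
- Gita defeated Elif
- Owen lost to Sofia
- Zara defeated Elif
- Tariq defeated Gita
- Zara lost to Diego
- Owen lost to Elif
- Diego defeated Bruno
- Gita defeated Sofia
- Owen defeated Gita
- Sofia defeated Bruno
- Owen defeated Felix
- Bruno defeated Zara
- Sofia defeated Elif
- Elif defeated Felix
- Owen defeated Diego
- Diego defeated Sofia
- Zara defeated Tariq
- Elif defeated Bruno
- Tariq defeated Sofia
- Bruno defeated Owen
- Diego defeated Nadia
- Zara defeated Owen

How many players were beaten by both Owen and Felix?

3

Owen beat: Nadia, Gita, Felix, Diego, Tariq.
Felix beat: Nadia, Gita, Diego.
Both beat: Nadia, Gita, Diego — 3.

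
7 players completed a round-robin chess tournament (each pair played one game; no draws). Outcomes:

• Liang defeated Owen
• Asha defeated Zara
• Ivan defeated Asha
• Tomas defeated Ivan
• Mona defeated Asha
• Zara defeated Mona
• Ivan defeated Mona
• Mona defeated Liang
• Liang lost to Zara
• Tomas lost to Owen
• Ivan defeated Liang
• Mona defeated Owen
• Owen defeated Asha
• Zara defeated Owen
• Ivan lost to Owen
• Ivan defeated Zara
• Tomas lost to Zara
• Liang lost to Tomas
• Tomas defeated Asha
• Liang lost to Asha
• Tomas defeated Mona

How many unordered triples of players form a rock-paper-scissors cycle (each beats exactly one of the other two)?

10

Win totals: Tomas 4, Owen 3, Zara 4, Mona 3, Liang 1, Ivan 4, Asha 2.
A player with w wins dominates both others in C(w,2) triples; summing gives 6 + 3 + 6 + 3 + 0 + 6 + 1 = 25 transitive triples.
Total triples C(7,3) = 35, so cyclic triples = 35 − 25 = 10.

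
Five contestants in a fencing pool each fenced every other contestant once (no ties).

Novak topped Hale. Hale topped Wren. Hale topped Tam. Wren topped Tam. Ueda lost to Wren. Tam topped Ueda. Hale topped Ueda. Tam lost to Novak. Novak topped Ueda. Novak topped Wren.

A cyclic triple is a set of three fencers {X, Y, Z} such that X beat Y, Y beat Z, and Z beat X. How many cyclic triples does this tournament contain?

Win totals: Novak 4, Wren 2, Tam 1, Ueda 0, Hale 3.
A fencer with w wins dominates both others in C(w,2) triples; summing gives 6 + 1 + 0 + 0 + 3 = 10 transitive triples.
Total triples C(5,3) = 10, so cyclic triples = 10 − 10 = 0.

0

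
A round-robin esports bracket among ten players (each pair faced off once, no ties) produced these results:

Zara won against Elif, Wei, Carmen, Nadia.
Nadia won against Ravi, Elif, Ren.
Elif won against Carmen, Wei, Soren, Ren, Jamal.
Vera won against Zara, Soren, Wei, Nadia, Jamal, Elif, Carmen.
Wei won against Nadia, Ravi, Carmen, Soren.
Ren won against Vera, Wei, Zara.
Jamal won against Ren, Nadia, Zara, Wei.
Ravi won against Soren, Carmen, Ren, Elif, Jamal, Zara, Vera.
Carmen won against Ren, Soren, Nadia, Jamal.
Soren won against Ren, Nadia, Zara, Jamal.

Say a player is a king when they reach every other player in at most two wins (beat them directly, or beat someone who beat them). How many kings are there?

Jamal reaches everyone (king).
Ravi reaches everyone (king).
Ren reaches everyone (king).
Soren reaches everyone (king).
Vera reaches everyone (king).
Wei reaches everyone (king).
Nadia reaches everyone (king).
Zara cannot reach Vera in two steps.
Elif reaches everyone (king).
Carmen reaches everyone (king).
Kings: Jamal, Ravi, Ren, Soren, Vera, Wei, Nadia, Elif, Carmen — 9.

9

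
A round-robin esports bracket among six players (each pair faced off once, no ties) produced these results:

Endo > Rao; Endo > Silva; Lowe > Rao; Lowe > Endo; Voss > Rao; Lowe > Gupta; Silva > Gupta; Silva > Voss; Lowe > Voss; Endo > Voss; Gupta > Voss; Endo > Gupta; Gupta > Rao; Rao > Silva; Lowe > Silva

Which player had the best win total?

Win totals: Voss 1, Lowe 5, Rao 1, Silva 2, Endo 4, Gupta 2.
Lowe leads with 5 wins (next highest: 4).

Lowe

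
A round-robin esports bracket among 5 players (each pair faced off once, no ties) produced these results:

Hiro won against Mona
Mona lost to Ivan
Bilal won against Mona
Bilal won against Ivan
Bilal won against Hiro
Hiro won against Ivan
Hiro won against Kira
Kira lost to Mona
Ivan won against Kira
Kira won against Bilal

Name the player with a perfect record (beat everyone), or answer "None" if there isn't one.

None

Highest win total is Hiro with 3 (out of 4 possible).
Hiro lost to Bilal, so no player went undefeated.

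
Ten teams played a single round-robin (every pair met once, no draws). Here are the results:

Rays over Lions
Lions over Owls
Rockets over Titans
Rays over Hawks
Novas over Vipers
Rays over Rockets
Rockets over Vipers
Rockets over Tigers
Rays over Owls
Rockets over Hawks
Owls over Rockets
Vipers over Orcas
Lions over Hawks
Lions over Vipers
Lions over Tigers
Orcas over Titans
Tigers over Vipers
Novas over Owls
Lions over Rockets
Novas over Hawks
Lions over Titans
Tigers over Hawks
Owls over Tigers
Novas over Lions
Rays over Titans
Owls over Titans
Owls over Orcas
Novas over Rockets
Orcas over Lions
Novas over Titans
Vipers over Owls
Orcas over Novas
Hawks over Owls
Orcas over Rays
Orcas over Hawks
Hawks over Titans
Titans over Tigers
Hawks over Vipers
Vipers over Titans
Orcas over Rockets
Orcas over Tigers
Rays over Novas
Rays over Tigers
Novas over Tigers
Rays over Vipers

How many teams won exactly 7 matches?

Win totals: Hawks 3, Vipers 3, Tigers 2, Owls 4, Rays 8, Lions 6, Rockets 4, Orcas 7, Novas 7, Titans 1.
Exactly 7: Orcas, Novas — 2 teams.

2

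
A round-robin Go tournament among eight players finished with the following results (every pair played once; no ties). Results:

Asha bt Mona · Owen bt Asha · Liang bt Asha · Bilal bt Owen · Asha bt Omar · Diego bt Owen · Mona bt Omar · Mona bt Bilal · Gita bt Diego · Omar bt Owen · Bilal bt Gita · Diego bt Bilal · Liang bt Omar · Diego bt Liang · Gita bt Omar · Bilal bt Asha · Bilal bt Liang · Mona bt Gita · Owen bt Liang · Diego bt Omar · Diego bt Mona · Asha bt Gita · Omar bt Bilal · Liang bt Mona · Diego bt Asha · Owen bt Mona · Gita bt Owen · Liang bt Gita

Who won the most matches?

Win totals: Liang 4, Asha 3, Omar 2, Diego 6, Gita 3, Owen 3, Bilal 4, Mona 3.
Diego leads with 6 wins (next highest: 4).

Diego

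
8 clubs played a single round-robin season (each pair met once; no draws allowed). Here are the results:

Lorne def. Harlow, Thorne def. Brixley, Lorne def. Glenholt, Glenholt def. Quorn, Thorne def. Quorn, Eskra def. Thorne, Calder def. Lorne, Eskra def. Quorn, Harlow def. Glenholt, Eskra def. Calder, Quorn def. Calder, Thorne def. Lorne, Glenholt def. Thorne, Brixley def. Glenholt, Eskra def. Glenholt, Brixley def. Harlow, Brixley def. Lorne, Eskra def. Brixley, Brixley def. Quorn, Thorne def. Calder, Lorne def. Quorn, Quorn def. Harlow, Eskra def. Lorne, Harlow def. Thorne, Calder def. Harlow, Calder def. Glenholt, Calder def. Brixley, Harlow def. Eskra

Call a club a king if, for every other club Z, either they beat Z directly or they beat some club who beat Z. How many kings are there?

5

Brixley reaches everyone (king).
Glenholt cannot reach Eskra in two steps.
Thorne cannot reach Eskra in two steps.
Eskra reaches everyone (king).
Calder reaches everyone (king).
Lorne cannot reach Brixley in two steps.
Harlow reaches everyone (king).
Quorn reaches everyone (king).
Kings: Brixley, Eskra, Calder, Harlow, Quorn — 5.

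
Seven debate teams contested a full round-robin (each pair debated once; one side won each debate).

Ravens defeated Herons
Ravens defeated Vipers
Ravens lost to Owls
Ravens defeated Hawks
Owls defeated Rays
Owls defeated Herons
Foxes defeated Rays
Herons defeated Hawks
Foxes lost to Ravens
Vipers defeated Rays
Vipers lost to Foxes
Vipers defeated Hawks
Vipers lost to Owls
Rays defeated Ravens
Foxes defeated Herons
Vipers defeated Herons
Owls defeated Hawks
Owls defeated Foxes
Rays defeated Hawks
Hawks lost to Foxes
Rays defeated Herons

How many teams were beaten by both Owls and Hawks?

Owls beat: Foxes, Hawks, Rays, Vipers, Ravens, Herons.
Hawks beat: no one.
No one was beaten by both.

0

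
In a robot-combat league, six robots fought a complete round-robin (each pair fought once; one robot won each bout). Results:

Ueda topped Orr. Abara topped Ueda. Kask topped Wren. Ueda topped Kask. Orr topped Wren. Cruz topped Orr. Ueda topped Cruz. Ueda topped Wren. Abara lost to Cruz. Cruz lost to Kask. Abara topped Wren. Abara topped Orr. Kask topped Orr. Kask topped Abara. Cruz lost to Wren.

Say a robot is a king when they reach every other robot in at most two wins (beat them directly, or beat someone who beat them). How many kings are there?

3

Cruz cannot reach Kask in two steps.
Wren cannot reach Kask, Ueda in two steps.
Abara reaches everyone (king).
Kask reaches everyone (king).
Orr cannot reach Abara, Kask, Ueda in two steps.
Ueda reaches everyone (king).
Kings: Abara, Kask, Ueda — 3.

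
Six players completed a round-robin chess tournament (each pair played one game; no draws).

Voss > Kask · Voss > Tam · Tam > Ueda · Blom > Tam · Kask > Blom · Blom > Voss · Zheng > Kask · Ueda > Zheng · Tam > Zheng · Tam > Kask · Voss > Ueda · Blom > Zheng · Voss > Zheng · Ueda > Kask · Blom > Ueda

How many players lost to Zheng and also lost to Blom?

0

Zheng beat: Kask.
Blom beat: Zheng, Voss, Tam, Ueda.
No one was beaten by both.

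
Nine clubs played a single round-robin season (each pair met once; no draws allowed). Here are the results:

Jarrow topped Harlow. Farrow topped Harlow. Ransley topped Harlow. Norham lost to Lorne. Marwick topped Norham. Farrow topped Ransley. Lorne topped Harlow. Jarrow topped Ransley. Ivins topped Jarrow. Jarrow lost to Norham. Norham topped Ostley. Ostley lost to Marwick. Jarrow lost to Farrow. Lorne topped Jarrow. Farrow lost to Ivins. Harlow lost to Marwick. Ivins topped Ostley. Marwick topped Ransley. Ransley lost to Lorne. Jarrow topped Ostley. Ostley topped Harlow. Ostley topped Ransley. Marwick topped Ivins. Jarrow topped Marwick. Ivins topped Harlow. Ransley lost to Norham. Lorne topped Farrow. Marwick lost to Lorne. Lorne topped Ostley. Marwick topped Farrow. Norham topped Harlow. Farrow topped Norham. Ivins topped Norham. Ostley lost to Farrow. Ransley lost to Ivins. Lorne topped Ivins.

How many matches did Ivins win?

6

Ivins' results: beat Ransley, Jarrow, Norham, Harlow, Farrow, Ostley; lost to Marwick, Lorne.
That is 6 wins.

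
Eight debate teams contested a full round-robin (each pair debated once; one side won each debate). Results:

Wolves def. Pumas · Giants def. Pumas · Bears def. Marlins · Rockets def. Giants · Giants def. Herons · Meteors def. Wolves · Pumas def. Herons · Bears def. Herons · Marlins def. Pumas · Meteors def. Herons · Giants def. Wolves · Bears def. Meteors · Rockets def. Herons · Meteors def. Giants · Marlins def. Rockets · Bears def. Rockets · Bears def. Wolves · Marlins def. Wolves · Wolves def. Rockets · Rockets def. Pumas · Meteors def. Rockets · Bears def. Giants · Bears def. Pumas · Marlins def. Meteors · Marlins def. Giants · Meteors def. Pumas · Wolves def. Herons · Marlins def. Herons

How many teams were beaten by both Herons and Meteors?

0

Herons beat: no one.
Meteors beat: Giants, Herons, Wolves, Rockets, Pumas.
No one was beaten by both.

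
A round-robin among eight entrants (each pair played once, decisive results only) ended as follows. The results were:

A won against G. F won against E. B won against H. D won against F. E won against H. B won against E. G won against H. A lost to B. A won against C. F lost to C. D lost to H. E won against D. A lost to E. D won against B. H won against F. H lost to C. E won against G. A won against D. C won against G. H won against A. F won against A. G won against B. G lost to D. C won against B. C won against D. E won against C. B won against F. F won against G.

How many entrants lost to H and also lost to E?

2

H beat: A, D, F.
E beat: A, C, D, G, H.
Both beat: A, D — 2.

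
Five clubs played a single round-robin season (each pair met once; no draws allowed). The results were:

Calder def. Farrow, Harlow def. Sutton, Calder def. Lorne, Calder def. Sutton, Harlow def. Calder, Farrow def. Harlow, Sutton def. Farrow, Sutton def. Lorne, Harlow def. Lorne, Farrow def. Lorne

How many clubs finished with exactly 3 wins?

2

Win totals: Harlow 3, Calder 3, Farrow 2, Sutton 2, Lorne 0.
Exactly 3: Harlow, Calder — 2 clubs.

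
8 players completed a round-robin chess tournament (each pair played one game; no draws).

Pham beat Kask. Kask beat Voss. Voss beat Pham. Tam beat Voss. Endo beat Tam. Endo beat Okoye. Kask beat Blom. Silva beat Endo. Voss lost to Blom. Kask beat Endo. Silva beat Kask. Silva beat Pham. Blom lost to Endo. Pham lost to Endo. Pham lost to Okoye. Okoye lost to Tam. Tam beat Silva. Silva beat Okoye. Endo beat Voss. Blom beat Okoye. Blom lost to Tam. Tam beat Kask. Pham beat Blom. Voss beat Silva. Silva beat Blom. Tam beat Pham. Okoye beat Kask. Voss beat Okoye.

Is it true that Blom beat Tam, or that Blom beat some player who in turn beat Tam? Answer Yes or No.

No

Blom did not beat Tam directly.
Blom beat Voss, Okoye, but each of them lost to Tam. No two-step path.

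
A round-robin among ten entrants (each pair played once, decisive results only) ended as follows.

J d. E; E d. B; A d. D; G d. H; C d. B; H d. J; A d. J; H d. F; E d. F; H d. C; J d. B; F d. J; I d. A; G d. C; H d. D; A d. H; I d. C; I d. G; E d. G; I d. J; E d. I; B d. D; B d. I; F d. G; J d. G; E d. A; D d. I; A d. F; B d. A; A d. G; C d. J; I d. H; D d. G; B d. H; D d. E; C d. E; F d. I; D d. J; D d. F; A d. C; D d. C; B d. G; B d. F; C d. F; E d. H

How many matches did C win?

4

C's results: beat B, E, F, J; lost to A, D, G, H, I.
That is 4 wins.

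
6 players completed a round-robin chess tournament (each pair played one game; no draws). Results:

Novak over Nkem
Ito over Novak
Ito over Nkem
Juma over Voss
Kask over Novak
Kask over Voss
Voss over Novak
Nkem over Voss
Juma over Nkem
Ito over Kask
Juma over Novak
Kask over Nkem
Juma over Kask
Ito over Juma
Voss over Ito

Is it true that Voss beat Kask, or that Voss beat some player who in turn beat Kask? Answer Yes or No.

Yes

Voss did not beat Kask directly.
Voss beat Novak, Ito. Of those, Ito beat Kask.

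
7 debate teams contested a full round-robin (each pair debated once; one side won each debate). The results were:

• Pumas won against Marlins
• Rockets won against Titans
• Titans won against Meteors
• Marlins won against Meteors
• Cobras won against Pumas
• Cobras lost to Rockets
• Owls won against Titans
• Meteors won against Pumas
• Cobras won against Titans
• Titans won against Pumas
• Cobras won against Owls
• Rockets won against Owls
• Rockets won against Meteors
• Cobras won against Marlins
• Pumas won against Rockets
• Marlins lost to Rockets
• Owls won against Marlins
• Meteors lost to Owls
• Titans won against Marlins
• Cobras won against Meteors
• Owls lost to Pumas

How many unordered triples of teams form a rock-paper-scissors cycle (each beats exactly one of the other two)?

Win totals: Rockets 5, Meteors 1, Owls 3, Marlins 1, Cobras 5, Titans 3, Pumas 3.
A team with w wins dominates both others in C(w,2) triples; summing gives 10 + 0 + 3 + 0 + 10 + 3 + 3 = 29 transitive triples.
Total triples C(7,3) = 35, so cyclic triples = 35 − 29 = 6.

6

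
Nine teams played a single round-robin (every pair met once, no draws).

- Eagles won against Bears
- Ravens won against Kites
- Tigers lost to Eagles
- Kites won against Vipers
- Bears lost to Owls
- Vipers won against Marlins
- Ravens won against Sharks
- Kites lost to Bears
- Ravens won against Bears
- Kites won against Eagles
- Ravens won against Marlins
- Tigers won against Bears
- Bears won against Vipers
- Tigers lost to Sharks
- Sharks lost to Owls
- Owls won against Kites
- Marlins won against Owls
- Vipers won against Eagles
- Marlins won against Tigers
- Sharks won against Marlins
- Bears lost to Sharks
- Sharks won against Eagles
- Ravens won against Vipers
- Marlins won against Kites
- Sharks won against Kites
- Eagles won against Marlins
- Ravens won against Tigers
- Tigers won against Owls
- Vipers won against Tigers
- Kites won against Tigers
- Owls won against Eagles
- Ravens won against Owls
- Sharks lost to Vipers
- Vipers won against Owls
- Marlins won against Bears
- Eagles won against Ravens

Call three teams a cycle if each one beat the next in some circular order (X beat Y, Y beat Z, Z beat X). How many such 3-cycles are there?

20

Win totals: Owls 4, Marlins 4, Vipers 5, Sharks 5, Bears 2, Ravens 7, Tigers 2, Eagles 4, Kites 3.
A team with w wins dominates both others in C(w,2) triples; summing gives 6 + 6 + 10 + 10 + 1 + 21 + 1 + 6 + 3 = 64 transitive triples.
Total triples C(9,3) = 84, so cyclic triples = 84 − 64 = 20.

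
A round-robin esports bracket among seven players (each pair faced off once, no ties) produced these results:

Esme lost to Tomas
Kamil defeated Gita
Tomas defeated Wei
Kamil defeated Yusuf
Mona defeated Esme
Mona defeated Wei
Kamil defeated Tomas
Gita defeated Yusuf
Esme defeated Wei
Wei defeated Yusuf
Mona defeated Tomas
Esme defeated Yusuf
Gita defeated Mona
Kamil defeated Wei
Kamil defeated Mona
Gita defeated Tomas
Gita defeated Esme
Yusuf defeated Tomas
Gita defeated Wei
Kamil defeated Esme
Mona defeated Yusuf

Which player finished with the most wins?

Win totals: Gita 5, Wei 1, Kamil 6, Mona 4, Yusuf 1, Esme 2, Tomas 2.
Kamil leads with 6 wins (next highest: 5).

Kamil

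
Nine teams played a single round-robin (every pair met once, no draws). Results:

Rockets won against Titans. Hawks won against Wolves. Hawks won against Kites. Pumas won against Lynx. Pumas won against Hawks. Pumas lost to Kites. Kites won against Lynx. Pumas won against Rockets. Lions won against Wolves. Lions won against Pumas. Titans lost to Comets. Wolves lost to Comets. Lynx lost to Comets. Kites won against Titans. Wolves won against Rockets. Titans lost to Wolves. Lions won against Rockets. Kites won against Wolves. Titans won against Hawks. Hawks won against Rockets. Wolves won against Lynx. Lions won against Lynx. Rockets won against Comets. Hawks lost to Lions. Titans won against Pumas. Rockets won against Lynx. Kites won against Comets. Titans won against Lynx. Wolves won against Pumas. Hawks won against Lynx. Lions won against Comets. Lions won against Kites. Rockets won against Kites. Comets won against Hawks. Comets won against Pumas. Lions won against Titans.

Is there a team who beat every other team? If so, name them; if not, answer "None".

Lions

Lions has 8 wins out of 8 opponents — a perfect record.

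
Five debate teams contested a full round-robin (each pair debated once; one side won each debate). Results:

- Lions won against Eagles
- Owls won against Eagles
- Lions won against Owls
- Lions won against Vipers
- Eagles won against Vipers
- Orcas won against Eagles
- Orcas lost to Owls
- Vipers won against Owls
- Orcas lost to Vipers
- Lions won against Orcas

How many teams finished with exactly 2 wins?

Win totals: Orcas 1, Vipers 2, Owls 2, Eagles 1, Lions 4.
Exactly 2: Vipers, Owls — 2 teams.

2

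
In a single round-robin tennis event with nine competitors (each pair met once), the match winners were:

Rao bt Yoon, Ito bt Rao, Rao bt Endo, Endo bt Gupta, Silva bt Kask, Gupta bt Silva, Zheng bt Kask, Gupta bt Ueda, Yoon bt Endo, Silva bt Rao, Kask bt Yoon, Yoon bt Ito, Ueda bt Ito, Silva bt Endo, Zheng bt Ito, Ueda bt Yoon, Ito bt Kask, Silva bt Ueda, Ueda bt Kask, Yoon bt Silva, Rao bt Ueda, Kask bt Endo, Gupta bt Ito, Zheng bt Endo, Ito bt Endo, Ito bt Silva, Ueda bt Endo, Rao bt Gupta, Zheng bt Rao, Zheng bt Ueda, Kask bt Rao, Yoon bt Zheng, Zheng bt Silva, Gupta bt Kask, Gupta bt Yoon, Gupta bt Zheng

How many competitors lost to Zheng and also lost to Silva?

Zheng beat: Ueda, Ito, Silva, Rao, Kask, Endo.
Silva beat: Ueda, Rao, Kask, Endo.
Both beat: Ueda, Rao, Kask, Endo — 4.

4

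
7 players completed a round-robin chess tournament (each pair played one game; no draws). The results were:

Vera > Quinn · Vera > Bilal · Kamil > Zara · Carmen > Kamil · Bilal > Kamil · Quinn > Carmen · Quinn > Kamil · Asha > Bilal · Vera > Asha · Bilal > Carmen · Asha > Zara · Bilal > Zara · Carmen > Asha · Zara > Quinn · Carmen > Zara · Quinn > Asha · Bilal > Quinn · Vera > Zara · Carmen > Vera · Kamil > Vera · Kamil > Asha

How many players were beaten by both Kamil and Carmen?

Kamil beat: Asha, Zara, Vera.
Carmen beat: Asha, Zara, Vera, Kamil.
Both beat: Asha, Zara, Vera — 3.

3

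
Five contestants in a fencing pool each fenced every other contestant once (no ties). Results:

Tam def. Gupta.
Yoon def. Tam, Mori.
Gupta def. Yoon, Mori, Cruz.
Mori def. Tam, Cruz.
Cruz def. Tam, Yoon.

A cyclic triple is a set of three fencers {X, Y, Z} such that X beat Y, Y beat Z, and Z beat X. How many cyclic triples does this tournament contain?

Of the C(5,3) = 10 triples, the cyclic ones are: {Mori, Gupta, Tam}; {Mori, Cruz, Yoon}; {Gupta, Cruz, Tam}; {Gupta, Yoon, Tam}.
That is 4.

4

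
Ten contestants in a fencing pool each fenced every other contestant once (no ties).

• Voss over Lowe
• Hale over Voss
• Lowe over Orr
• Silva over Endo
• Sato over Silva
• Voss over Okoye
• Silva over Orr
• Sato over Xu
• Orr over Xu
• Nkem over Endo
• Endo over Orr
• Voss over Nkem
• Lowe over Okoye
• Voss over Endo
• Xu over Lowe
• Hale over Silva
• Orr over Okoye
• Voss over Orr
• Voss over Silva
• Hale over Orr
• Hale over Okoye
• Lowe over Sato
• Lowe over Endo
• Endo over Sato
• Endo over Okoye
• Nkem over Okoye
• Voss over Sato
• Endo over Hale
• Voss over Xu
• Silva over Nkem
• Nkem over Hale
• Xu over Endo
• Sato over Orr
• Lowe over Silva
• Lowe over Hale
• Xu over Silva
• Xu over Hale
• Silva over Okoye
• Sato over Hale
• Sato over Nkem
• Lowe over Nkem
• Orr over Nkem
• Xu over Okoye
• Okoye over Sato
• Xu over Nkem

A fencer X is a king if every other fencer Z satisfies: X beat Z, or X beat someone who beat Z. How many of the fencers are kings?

5

Nkem cannot reach Xu, Lowe in two steps.
Xu reaches everyone (king).
Orr cannot reach Voss in two steps.
Sato reaches everyone (king).
Endo cannot reach Lowe in two steps.
Silva cannot reach Lowe, Voss in two steps.
Okoye cannot reach Endo, Lowe, Voss in two steps.
Hale reaches everyone (king).
Lowe reaches everyone (king).
Voss reaches everyone (king).
Kings: Xu, Sato, Hale, Lowe, Voss — 5.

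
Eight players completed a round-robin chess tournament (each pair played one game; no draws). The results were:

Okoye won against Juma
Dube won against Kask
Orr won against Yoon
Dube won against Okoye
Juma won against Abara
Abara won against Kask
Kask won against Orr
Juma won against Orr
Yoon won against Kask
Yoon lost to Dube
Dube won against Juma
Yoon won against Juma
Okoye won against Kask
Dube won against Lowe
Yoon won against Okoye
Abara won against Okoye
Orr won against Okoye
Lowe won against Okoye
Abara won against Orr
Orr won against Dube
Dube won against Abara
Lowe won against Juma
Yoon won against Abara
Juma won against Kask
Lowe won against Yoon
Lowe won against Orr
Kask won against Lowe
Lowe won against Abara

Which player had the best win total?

Win totals: Dube 6, Yoon 4, Orr 3, Lowe 5, Kask 2, Okoye 2, Abara 3, Juma 3.
Dube leads with 6 wins (next highest: 5).

Dube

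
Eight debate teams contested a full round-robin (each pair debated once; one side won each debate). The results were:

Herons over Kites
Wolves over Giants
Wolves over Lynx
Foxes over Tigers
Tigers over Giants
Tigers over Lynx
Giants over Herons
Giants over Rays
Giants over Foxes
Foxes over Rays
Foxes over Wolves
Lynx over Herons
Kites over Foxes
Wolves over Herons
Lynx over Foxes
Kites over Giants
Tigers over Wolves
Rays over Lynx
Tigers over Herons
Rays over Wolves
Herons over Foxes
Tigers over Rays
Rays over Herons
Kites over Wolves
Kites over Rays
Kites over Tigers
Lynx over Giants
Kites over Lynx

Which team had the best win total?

Win totals: Rays 3, Lynx 3, Tigers 5, Kites 6, Wolves 3, Herons 2, Foxes 3, Giants 3.
Kites leads with 6 wins (next highest: 5).

Kites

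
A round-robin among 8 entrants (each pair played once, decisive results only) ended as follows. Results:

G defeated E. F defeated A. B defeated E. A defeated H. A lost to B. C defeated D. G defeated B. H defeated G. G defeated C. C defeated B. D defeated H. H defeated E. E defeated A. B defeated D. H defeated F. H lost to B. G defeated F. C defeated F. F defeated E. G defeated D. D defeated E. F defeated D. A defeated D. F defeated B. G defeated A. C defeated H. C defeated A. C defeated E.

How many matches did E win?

E's results: beat A; lost to B, C, D, F, G, H.
That is 1 win.

1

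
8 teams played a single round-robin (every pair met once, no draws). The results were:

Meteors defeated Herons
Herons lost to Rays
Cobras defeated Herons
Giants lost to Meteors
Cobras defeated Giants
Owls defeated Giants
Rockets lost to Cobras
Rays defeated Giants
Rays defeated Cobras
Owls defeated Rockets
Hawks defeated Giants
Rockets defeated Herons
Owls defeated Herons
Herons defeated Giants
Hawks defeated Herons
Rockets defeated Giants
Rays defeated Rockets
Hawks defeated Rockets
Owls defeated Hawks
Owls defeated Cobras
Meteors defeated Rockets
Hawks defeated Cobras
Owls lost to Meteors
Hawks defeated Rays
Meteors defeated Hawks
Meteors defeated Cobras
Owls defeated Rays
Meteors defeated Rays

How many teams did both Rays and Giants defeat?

0

Rays beat: Giants, Herons, Cobras, Rockets.
Giants beat: no one.
No one was beaten by both.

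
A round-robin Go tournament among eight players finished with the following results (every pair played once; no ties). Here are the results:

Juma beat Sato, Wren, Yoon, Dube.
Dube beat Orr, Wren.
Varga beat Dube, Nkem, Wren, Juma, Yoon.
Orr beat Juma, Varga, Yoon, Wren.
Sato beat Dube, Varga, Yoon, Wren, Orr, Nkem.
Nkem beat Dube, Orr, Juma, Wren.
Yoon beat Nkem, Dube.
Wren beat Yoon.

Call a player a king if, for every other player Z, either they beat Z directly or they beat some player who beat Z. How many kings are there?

Orr reaches everyone (king).
Varga reaches everyone (king).
Wren cannot reach Orr, Varga, Sato, Juma in two steps.
Nkem reaches everyone (king).
Sato reaches everyone (king).
Dube cannot reach Nkem, Sato in two steps.
Yoon cannot reach Varga, Sato in two steps.
Juma reaches everyone (king).
Kings: Orr, Varga, Nkem, Sato, Juma — 5.

5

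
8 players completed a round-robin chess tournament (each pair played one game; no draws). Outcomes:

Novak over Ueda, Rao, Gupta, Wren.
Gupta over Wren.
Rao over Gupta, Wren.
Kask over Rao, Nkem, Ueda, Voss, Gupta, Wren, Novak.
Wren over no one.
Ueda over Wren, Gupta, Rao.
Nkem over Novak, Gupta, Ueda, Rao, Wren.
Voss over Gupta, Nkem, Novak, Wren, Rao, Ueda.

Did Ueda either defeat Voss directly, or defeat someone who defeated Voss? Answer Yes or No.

No

Ueda did not beat Voss directly.
Ueda beat Wren, Rao, Gupta, but each of them lost to Voss. No two-step path.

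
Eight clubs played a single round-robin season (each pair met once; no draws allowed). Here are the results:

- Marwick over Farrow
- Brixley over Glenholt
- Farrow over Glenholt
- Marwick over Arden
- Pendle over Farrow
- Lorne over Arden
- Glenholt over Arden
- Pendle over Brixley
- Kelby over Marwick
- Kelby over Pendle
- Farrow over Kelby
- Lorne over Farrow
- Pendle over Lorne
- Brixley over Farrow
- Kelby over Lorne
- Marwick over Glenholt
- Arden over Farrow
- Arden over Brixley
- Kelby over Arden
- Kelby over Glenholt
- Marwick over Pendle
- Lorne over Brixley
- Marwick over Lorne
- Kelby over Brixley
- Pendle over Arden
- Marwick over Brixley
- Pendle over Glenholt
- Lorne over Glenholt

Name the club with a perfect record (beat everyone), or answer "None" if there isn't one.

Highest win total is Marwick with 6 (out of 7 possible).
Marwick lost to Kelby, so no club went undefeated.

None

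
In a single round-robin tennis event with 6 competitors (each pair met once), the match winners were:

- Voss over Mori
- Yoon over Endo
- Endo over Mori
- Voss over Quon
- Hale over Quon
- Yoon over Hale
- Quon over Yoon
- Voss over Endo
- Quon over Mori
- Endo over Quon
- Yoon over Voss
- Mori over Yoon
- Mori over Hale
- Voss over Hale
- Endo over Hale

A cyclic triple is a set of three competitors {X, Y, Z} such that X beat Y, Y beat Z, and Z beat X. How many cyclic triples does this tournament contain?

6

Win totals: Quon 2, Mori 2, Yoon 3, Endo 3, Voss 4, Hale 1.
A competitor with w wins dominates both others in C(w,2) triples; summing gives 1 + 1 + 3 + 3 + 6 + 0 = 14 transitive triples.
Total triples C(6,3) = 20, so cyclic triples = 20 − 14 = 6.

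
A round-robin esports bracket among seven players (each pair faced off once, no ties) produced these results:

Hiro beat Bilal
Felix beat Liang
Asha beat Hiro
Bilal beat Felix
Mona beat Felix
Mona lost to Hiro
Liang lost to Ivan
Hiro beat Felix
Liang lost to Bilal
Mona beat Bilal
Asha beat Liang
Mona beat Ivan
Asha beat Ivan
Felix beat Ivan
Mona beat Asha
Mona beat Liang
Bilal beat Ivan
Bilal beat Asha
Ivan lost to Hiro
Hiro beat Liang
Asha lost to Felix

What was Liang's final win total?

0

Liang's results: beat no one; lost to Hiro, Ivan, Asha, Bilal, Felix, Mona.
That is 0 wins.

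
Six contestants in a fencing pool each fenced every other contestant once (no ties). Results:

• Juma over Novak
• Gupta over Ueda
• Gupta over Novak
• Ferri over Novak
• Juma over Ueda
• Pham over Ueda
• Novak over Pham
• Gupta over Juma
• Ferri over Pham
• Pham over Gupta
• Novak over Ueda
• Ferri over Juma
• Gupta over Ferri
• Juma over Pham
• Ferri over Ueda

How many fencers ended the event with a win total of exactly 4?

Win totals: Pham 2, Juma 3, Novak 2, Gupta 4, Ueda 0, Ferri 4.
Exactly 4: Gupta, Ferri — 2 fencers.

2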